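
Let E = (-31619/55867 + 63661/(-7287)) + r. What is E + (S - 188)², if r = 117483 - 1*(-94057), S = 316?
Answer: 38198731264/167601 ≈ 2.2791e+5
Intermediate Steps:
r = 211540 (r = 117483 + 94057 = 211540)
E = 35452756480/167601 (E = (-31619/55867 + 63661/(-7287)) + 211540 = (-31619*1/55867 + 63661*(-1/7287)) + 211540 = (-4517/7981 - 63661/7287) + 211540 = -1559060/167601 + 211540 = 35452756480/167601 ≈ 2.1153e+5)
E + (S - 188)² = 35452756480/167601 + (316 - 188)² = 35452756480/167601 + 128² = 35452756480/167601 + 16384 = 38198731264/167601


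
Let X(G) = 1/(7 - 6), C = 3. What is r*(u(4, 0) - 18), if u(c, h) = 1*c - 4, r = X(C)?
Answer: -18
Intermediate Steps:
X(G) = 1 (X(G) = 1/1 = 1)
r = 1
u(c, h) = -4 + c (u(c, h) = c - 4 = -4 + c)
r*(u(4, 0) - 18) = 1*((-4 + 4) - 18) = 1*(0 - 18) = 1*(-18) = -18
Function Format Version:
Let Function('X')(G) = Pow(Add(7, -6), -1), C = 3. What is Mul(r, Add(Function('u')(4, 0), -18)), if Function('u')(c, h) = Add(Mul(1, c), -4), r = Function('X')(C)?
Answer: -18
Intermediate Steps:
Function('X')(G) = 1 (Function('X')(G) = Pow(1, -1) = 1)
r = 1
Function('u')(c, h) = Add(-4, c) (Function('u')(c, h) = Add(c, -4) = Add(-4, c))
Mul(r, Add(Function('u')(4, 0), -18)) = Mul(1, Add(Add(-4, 4), -18)) = Mul(1, Add(0, -18)) = Mul(1, -18) = -18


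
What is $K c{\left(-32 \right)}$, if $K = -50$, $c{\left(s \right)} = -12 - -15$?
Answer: $-150$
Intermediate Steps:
$c{\left(s \right)} = 3$ ($c{\left(s \right)} = -12 + 15 = 3$)
$K c{\left(-32 \right)} = \left(-50\right) 3 = -150$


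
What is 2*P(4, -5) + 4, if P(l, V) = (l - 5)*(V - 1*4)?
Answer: 22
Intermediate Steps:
P(l, V) = (-5 + l)*(-4 + V) (P(l, V) = (-5 + l)*(V - 4) = (-5 + l)*(-4 + V))
2*P(4, -5) + 4 = 2*(20 - 5*(-5) - 4*4 - 5*4) + 4 = 2*(20 + 25 - 16 - 20) + 4 = 2*9 + 4 = 18 + 4 = 22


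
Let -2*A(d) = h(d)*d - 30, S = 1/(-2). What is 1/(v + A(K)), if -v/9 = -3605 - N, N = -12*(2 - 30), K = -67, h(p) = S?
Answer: 4/141869 ≈ 2.8195e-5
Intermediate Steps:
S = -1/2 ≈ -0.50000
h(p) = -1/2
N = 336 (N = -12*(-28) = 336)
v = 35469 (v = -9*(-3605 - 1*336) = -9*(-3605 - 336) = -9*(-3941) = 35469)
A(d) = 15 + d/4 (A(d) = -(-d/2 - 30)/2 = -(-30 - d/2)/2 = 15 + d/4)
1/(v + A(K)) = 1/(35469 + (15 + (1/4)*(-67))) = 1/(35469 + (15 - 67/4)) = 1/(35469 - 7/4) = 1/(141869/4) = 4/141869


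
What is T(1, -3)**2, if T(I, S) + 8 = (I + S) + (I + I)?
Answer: 64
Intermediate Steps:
T(I, S) = -8 + S + 3*I (T(I, S) = -8 + ((I + S) + (I + I)) = -8 + ((I + S) + 2*I) = -8 + (S + 3*I) = -8 + S + 3*I)
T(1, -3)**2 = (-8 - 3 + 3*1)**2 = (-8 - 3 + 3)**2 = (-8)**2 = 64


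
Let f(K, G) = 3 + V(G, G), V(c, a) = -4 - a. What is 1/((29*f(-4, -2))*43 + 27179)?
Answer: 1/28426 ≈ 3.5179e-5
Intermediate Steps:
f(K, G) = -1 - G (f(K, G) = 3 + (-4 - G) = -1 - G)
1/((29*f(-4, -2))*43 + 27179) = 1/((29*(-1 - 1*(-2)))*43 + 27179) = 1/((29*(-1 + 2))*43 + 27179) = 1/((29*1)*43 + 27179) = 1/(29*43 + 27179) = 1/(1247 + 27179) = 1/28426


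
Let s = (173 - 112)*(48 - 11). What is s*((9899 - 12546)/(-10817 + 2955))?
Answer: 5974279/7862 ≈ 759.89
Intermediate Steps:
s = 2257 (s = 61*37 = 2257)
s*((9899 - 12546)/(-10817 + 2955)) = 2257*((9899 - 12546)/(-10817 + 2955)) = 2257*(-2647/(-7862)) = 2257*(-2647*(-1/7862)) = 2257*(2647/7862) = 5974279/7862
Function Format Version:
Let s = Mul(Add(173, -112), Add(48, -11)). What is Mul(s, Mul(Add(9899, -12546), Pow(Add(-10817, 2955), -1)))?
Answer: Rational(5974279, 7862) ≈ 759.89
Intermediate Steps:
s = 2257 (s = Mul(61, 37) = 2257)
Mul(s, Mul(Add(9899, -12546), Pow(Add(-10817, 2955), -1))) = Mul(2257, Mul(Add(9899, -12546), Pow(Add(-10817, 2955), -1))) = Mul(2257, Mul(-2647, Pow(-7862, -1))) = Mul(2257, Mul(-2647, Rational(-1, 7862))) = Mul(2257, Rational(2647, 7862)) = Rational(5974279, 7862)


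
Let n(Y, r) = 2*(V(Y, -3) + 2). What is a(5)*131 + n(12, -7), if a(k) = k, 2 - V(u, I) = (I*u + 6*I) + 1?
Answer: 769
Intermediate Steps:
V(u, I) = 1 - 6*I - I*u (V(u, I) = 2 - ((I*u + 6*I) + 1) = 2 - ((6*I + I*u) + 1) = 2 - (1 + 6*I + I*u) = 2 + (-1 - 6*I - I*u) = 1 - 6*I - I*u)
n(Y, r) = 42 + 6*Y (n(Y, r) = 2*((1 - 6*(-3) - 1*(-3)*Y) + 2) = 2*((1 + 18 + 3*Y) + 2) = 2*((19 + 3*Y) + 2) = 2*(21 + 3*Y) = 42 + 6*Y)
a(5)*131 + n(12, -7) = 5*131 + (42 + 6*12) = 655 + (42 + 72) = 655 + 114 = 769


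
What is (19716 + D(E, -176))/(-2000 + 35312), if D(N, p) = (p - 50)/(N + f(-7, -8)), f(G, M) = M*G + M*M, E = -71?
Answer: 482929/816144 ≈ 0.59172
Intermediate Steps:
f(G, M) = M² + G*M (f(G, M) = G*M + M² = M² + G*M)
D(N, p) = (-50 + p)/(120 + N) (D(N, p) = (p - 50)/(N - 8*(-7 - 8)) = (-50 + p)/(N - 8*(-15)) = (-50 + p)/(N + 120) = (-50 + p)/(120 + N))
(19716 + D(E, -176))/(-2000 + 35312) = (19716 + (-50 - 176)/(120 - 71))/(-2000 + 35312) = (19716 - 226/49)/33312 = (19716 + (1/49)*(-226))*(1/33312) = (19716 - 226/49)*(1/33312) = (965858/49)*(1/33312) = 482929/816144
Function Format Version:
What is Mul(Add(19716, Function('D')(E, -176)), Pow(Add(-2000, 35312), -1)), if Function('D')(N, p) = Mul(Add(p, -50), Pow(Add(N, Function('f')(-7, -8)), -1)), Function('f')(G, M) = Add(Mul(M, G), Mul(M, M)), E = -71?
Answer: Rational(482929, 816144) ≈ 0.59172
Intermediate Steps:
Function('f')(G, M) = Add(Pow(M, 2), Mul(G, M)) (Function('f')(G, M) = Add(Mul(G, M), Pow(M, 2)) = Add(Pow(M, 2), Mul(G, M)))
Function('D')(N, p) = Mul(Pow(Add(120, N), -1), Add(-50, p)) (Function('D')(N, p) = Mul(Add(p, -50), Pow(Add(N, Mul(-8, Add(-7, -8))), -1)) = Mul(Add(-50, p), Pow(Add(N, Mul(-8, -15)), -1)) = Mul(Add(-50, p), Pow(Add(N, 120), -1)) = Mul(Add(-50, p), Pow(Add(120, N), -1)) = Mul(Pow(Add(120, N), -1), Add(-50, p)))
Mul(Add(19716, Function('D')(E, -176)), Pow(Add(-2000, 35312), -1)) = Mul(Add(19716, Mul(Pow(Add(120, -71), -1), Add(-50, -176))), Pow(Add(-2000, 35312), -1)) = Mul(Add(19716, Mul(Pow(49, -1), -226)), Pow(33312, -1)) = Mul(Add(19716, Mul(Rational(1, 49), -226)), Rational(1, 33312)) = Mul(Add(19716, Rational(-226, 49)), Rational(1, 33312)) = Mul(Rational(965858, 49), Rational(1, 33312)) = Rational(482929, 816144)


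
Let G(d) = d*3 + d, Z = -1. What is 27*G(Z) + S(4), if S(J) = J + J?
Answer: -100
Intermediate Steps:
S(J) = 2*J
G(d) = 4*d (G(d) = 3*d + d = 4*d)
27*G(Z) + S(4) = 27*(4*(-1)) + 2*4 = 27*(-4) + 8 = -108 + 8 = -100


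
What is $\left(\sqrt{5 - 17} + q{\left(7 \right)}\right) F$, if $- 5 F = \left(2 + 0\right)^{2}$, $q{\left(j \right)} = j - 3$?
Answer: $- \frac{16}{5} - \frac{8 i \sqrt{3}}{5} \approx -3.2 - 2.7713 i$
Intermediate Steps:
$q{\left(j \right)} = -3 + j$
$F = - \frac{4}{5}$ ($F = - \frac{\left(2 + 0\right)^{2}}{5} = - \frac{2^{2}}{5} = \left(- \frac{1}{5}\right) 4 = - \frac{4}{5} \approx -0.8$)
$\left(\sqrt{5 - 17} + q{\left(7 \right)}\right) F = \left(\sqrt{5 - 17} + \left(-3 + 7\right)\right) \left(- \frac{4}{5}\right) = \left(\sqrt{-12} + 4\right) \left(- \frac{4}{5}\right) = \left(2 i \sqrt{3} + 4\right) \left(- \frac{4}{5}\right) = \left(4 + 2 i \sqrt{3}\right) \left(- \frac{4}{5}\right) = - \frac{16}{5} - \frac{8 i \sqrt{3}}{5}$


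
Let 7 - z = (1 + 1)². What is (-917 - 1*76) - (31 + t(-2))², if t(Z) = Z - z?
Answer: -1669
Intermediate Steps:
z = 3 (z = 7 - (1 + 1)² = 7 - 1*2² = 7 - 1*4 = 7 - 4 = 3)
t(Z) = -3 + Z (t(Z) = Z - 1*3 = Z - 3 = -3 + Z)
(-917 - 1*76) - (31 + t(-2))² = (-917 - 1*76) - (31 + (-3 - 2))² = (-917 - 76) - (31 - 5)² = -993 - 1*26² = -993 - 1*676 = -993 - 676 = -1669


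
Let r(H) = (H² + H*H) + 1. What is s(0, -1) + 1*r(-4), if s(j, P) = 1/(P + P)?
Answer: 65/2 ≈ 32.500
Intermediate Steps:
r(H) = 1 + 2*H² (r(H) = (H² + H²) + 1 = 2*H² + 1 = 1 + 2*H²)
s(j, P) = 1/(2*P)
s(0, -1) + 1*r(-4) = (½)/(-1) + 1*(1 + 2*(-4)²) = (½)*(-1) + 1*(1 + 2*16) = -½ + 1*(1 + 32) = -½ + 1*33 = -½ + 33 = 65/2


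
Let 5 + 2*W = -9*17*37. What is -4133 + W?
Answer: -6966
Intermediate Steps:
W = -2833 (W = -5/2 + (-9*17*37)/2 = -5/2 + (-153*37)/2 = -5/2 + (1/2)*(-5661) = -5/2 - 5661/2 = -2833)
-4133 + W = -4133 - 2833 = -6966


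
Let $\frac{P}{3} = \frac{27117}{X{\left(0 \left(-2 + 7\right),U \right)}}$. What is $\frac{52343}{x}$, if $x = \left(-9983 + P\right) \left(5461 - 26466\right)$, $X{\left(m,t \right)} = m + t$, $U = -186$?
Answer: $\frac{3245266}{13570553315} \approx 0.00023914$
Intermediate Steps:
$P = - \frac{27117}{62}$ ($P = 3 \frac{27117}{0 \left(-2 + 7\right) - 186} = 3 \frac{27117}{0 \cdot 5 - 186} = 3 \frac{27117}{0 - 186} = 3 \frac{27117}{-186} = 3 \cdot 27117 \left(- \frac{1}{186}\right) = 3 \left(- \frac{9039}{62}\right) = - \frac{27117}{62} \approx -437.37$)
$x = \frac{13570553315}{62}$ ($x = \left(-9983 - \frac{27117}{62}\right) \left(5461 - 26466\right) = \left(- \frac{646063}{62}\right) \left(-21005\right) = \frac{13570553315}{62} \approx 2.1888 \cdot 10^{8}$)
$\frac{52343}{x} = \frac{52343}{\frac{13570553315}{62}} = 52343 \cdot \frac{62}{13570553315} = \frac{3245266}{13570553315}$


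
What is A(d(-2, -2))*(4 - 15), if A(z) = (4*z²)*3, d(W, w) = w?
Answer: -528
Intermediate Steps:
A(z) = 12*z²
A(d(-2, -2))*(4 - 15) = (12*(-2)²)*(4 - 15) = (12*4)*(-11) = 48*(-11) = -528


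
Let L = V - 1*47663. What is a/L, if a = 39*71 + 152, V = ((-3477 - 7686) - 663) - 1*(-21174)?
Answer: -2921/38315 ≈ -0.076236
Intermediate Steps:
V = 9348 (V = (-11163 - 663) + 21174 = -11826 + 21174 = 9348)
a = 2921 (a = 2769 + 152 = 2921)
L = -38315 (L = 9348 - 1*47663 = 9348 - 47663 = -38315)
a/L = 2921/(-38315) = 2921*(-1/38315) = -2921/38315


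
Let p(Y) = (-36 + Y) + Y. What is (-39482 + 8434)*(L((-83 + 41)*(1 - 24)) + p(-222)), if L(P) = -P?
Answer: 44895408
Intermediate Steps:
p(Y) = -36 + 2*Y
(-39482 + 8434)*(L((-83 + 41)*(1 - 24)) + p(-222)) = (-39482 + 8434)*(-(-83 + 41)*(1 - 24) + (-36 + 2*(-222))) = -31048*(-(-42)*(-23) + (-36 - 444)) = -31048*(-1*966 - 480) = -31048*(-966 - 480) = -31048*(-1446) = 44895408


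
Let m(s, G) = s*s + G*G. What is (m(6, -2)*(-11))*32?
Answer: -14080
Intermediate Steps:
m(s, G) = G² + s² (m(s, G) = s² + G² = G² + s²)
(m(6, -2)*(-11))*32 = (((-2)² + 6²)*(-11))*32 = ((4 + 36)*(-11))*32 = (40*(-11))*32 = -440*32 = -14080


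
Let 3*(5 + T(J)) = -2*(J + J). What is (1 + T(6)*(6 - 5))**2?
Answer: 144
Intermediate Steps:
T(J) = -5 - 4*J/3 (T(J) = -5 + (-2*(J + J))/3 = -5 + (-4*J)/3 = -5 - 4*J/3)
(1 + T(6)*(6 - 5))**2 = (1 + (-5 - 4/3*6)*(6 - 5))**2 = (1 + (-5 - 8)*1)**2 = (1 - 13*1)**2 = (1 - 13)**2 = (-12)**2 = 144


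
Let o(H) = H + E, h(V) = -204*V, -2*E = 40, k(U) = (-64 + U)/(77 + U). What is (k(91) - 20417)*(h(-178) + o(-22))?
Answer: -20734525305/28 ≈ -7.4052e+8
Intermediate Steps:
k(U) = (-64 + U)/(77 + U)
E = -20 (E = -1/2*40 = -20)
o(H) = -20 + H (o(H) = H - 20 = -20 + H)
(k(91) - 20417)*(h(-178) + o(-22)) = ((-64 + 91)/(77 + 91) - 20417)*(-204*(-178) + (-20 - 22)) = (27/168 - 20417)*(36312 - 42) = ((1/168)*27 - 20417)*36270 = (9/56 - 20417)*36270 = -1143343/56*36270 = -20734525305/28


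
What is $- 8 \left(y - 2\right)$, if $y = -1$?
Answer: $24$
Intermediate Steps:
$- 8 \left(y - 2\right) = - 8 \left(-1 - 2\right) = \left(-8\right) \left(-3\right) = 24$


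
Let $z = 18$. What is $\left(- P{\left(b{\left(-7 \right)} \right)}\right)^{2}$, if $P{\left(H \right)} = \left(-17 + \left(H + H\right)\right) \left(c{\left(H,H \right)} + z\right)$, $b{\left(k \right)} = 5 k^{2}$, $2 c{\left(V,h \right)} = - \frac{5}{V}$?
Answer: $\frac{695387542201}{9604} \approx 7.2406 \cdot 10^{7}$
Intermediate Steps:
$c{\left(V,h \right)} = - \frac{5}{2 V}$ ($c{\left(V,h \right)} = \frac{\left(-5\right) \frac{1}{V}}{2} = - \frac{5}{2 V}$)
$P{\left(H \right)} = \left(-17 + 2 H\right) \left(18 - \frac{5}{2 H}\right)$ ($P{\left(H \right)} = \left(-17 + \left(H + H\right)\right) \left(- \frac{5}{2 H} + 18\right) = \left(-17 + 2 H\right) \left(18 - \frac{5}{2 H}\right)$)
$\left(- P{\left(b{\left(-7 \right)} \right)}\right)^{2} = \left(- (-311 + 36 \cdot 5 \left(-7\right)^{2} + \frac{85}{2 \cdot 5 \left(-7\right)^{2}})\right)^{2} = \left(- (-311 + 36 \cdot 5 \cdot 49 + \frac{85}{2 \cdot 5 \cdot 49})\right)^{2} = \left(- (-311 + 36 \cdot 245 + \frac{85}{2 \cdot 245})\right)^{2} = \left(- (-311 + 8820 + \frac{85}{2} \cdot \frac{1}{245})\right)^{2} = \left(- (-311 + 8820 + \frac{17}{98})\right)^{2} = \left(\left(-1\right) \frac{833899}{98}\right)^{2} = \left(- \frac{833899}{98}\right)^{2} = \frac{695387542201}{9604}$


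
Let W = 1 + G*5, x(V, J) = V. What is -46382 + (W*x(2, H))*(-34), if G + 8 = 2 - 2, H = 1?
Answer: -43730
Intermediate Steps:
G = -8 (G = -8 + (2 - 2) = -8 + 0 = -8)
W = -39 (W = 1 - 8*5 = 1 - 40 = -39)
-46382 + (W*x(2, H))*(-34) = -46382 - 39*2*(-34) = -46382 - 78*(-34) = -46382 + 2652 = -43730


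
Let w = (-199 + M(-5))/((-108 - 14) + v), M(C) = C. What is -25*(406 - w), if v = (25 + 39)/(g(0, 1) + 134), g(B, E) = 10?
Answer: -5529100/547 ≈ -10108.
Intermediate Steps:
v = 4/9 (v = (25 + 39)/(10 + 134) = 64/144 = 64*(1/144) = 4/9 ≈ 0.44444)
w = 918/547 (w = (-199 - 5)/((-108 - 14) + 4/9) = -204/(-122 + 4/9) = -204/(-1094/9) = -204*(-9/1094) = 918/547 ≈ 1.6782)
-25*(406 - w) = -25*(406 - 1*918/547) = -25*(406 - 918/547) = -25*221164/547 = -5529100/547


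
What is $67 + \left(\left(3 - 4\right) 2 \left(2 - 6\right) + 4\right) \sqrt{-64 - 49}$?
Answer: $67 + 12 i \sqrt{113} \approx 67.0 + 127.56 i$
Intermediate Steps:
$67 + \left(\left(3 - 4\right) 2 \left(2 - 6\right) + 4\right) \sqrt{-64 - 49} = 67 + \left(\left(-1\right) 2 \left(2 - 6\right) + 4\right) \sqrt{-113} = 67 + \left(\left(-2\right) \left(-4\right) + 4\right) i \sqrt{113} = 67 + \left(8 + 4\right) i \sqrt{113} = 67 + 12 i \sqrt{113}$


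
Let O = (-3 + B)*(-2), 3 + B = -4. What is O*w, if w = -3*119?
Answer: -7140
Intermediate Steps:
B = -7 (B = -3 - 4 = -7)
w = -357
O = 20 (O = (-3 - 7)*(-2) = -10*(-2) = 20)
O*w = 20*(-357) = -7140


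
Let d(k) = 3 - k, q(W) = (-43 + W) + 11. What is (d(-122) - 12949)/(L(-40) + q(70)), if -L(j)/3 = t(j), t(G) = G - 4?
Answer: -6412/85 ≈ -75.435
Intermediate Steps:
t(G) = -4 + G
q(W) = -32 + W
L(j) = 12 - 3*j (L(j) = -3*(-4 + j) = 12 - 3*j)
(d(-122) - 12949)/(L(-40) + q(70)) = ((3 - 1*(-122)) - 12949)/((12 - 3*(-40)) + (-32 + 70)) = ((3 + 122) - 12949)/((12 + 120) + 38) = (125 - 12949)/(132 + 38) = -12824/170 = -12824*1/170 = -6412/85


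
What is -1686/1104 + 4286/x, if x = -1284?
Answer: -287357/59064 ≈ -4.8652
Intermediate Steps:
-1686/1104 + 4286/x = -1686/1104 + 4286/(-1284) = -1686*1/1104 + 4286*(-1/1284) = -281/184 - 2143/642 = -287357/59064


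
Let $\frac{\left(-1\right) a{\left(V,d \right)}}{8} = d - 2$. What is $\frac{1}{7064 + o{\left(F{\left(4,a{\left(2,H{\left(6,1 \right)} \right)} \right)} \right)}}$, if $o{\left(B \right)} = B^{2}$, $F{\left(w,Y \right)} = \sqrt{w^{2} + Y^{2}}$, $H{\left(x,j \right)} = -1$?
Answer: $\frac{1}{7656} \approx 0.00013062$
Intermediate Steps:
$a{\left(V,d \right)} = 16 - 8 d$ ($a{\left(V,d \right)} = - 8 \left(d - 2\right) = - 8 \left(-2 + d\right) = 16 - 8 d$)
$F{\left(w,Y \right)} = \sqrt{Y^{2} + w^{2}}$
$\frac{1}{7064 + o{\left(F{\left(4,a{\left(2,H{\left(6,1 \right)} \right)} \right)} \right)}} = \frac{1}{7064 + \left(\sqrt{\left(16 - -8\right)^{2} + 4^{2}}\right)^{2}} = \frac{1}{7064 + \left(\sqrt{\left(16 + 8\right)^{2} + 16}\right)^{2}} = \frac{1}{7064 + \left(\sqrt{24^{2} + 16}\right)^{2}} = \frac{1}{7064 + \left(\sqrt{576 + 16}\right)^{2}} = \frac{1}{7064 + \left(\sqrt{592}\right)^{2}} = \frac{1}{7064 + \left(4 \sqrt{37}\right)^{2}} = \frac{1}{7064 + 592} = \frac{1}{7656}$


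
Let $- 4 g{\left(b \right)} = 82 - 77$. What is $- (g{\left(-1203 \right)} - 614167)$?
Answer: $\frac{2456673}{4} \approx 6.1417 \cdot 10^{5}$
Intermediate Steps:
$g{\left(b \right)} = - \frac{5}{4}$ ($g{\left(b \right)} = - \frac{82 - 77}{4} = \left(- \frac{1}{4}\right) 5 = - \frac{5}{4}$)
$- (g{\left(-1203 \right)} - 614167) = - (- \frac{5}{4} - 614167) = \left(-1\right) \left(- \frac{2456673}{4}\right) = \frac{2456673}{4}$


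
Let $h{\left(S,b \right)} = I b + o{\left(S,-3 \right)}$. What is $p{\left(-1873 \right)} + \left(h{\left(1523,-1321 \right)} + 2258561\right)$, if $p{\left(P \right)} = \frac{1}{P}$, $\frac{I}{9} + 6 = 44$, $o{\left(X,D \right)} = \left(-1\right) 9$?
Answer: $\frac{3384080209}{1873} \approx 1.8068 \cdot 10^{6}$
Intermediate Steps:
$o{\left(X,D \right)} = -9$
$I = 342$ ($I = -54 + 9 \cdot 44 = -54 + 396 = 342$)
$h{\left(S,b \right)} = -9 + 342 b$ ($h{\left(S,b \right)} = 342 b - 9 = -9 + 342 b$)
$p{\left(-1873 \right)} + \left(h{\left(1523,-1321 \right)} + 2258561\right) = \frac{1}{-1873} + \left(\left(-9 + 342 \left(-1321\right)\right) + 2258561\right) = - \frac{1}{1873} + \left(\left(-9 - 451782\right) + 2258561\right) = - \frac{1}{1873} + \left(-451791 + 2258561\right) = - \frac{1}{1873} + 1806770 = \frac{3384080209}{1873}$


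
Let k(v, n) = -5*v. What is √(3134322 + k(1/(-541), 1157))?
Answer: √917356499987/541 ≈ 1770.4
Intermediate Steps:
√(3134322 + k(1/(-541), 1157)) = √(3134322 - 5/(-541)) = √(3134322 - 5*(-1/541)) = √(3134322 + 5/541) = √(1695668207/541) = √917356499987/541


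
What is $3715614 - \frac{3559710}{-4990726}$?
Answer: $\frac{9271807477737}{2495363} \approx 3.7156 \cdot 10^{6}$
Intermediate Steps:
$3715614 - \frac{3559710}{-4990726} = 3715614 - 3559710 \left(- \frac{1}{4990726}\right) = 3715614 - - \frac{1779855}{2495363} = 3715614 + \frac{1779855}{2495363} = \frac{9271807477737}{2495363}$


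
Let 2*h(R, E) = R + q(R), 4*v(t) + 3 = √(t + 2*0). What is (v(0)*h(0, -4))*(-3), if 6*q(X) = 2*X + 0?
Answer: 0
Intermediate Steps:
v(t) = -¾ + √t/4 (v(t) = -¾ + √(t + 2*0)/4 = -¾ + √(t + 0)/4 = -¾ + √t/4)
q(X) = X/3 (q(X) = (2*X + 0)/6 = (2*X)/6 = X/3)
h(R, E) = 2*R/3 (h(R, E) = (R + R/3)/2 = (4*R/3)/2 = 2*R/3)
(v(0)*h(0, -4))*(-3) = ((-¾ + √0/4)*((⅔)*0))*(-3) = ((-¾ + (¼)*0)*0)*(-3) = ((-¾ + 0)*0)*(-3) = -¾*0*(-3) = 0*(-3) = 0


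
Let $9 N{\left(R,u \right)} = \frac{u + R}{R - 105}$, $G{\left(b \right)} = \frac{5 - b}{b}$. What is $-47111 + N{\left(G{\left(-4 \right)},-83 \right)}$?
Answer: $- \frac{16535930}{351} \approx -47111.0$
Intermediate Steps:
$G{\left(b \right)} = \frac{5 - b}{b}$
$N{\left(R,u \right)} = \frac{R + u}{9 \left(-105 + R\right)}$ ($N{\left(R,u \right)} = \frac{\left(u + R\right) \frac{1}{R - 105}}{9} = \frac{\left(R + u\right) \frac{1}{-105 + R}}{9} = \frac{\frac{1}{-105 + R} \left(R + u\right)}{9} = \frac{R + u}{9 \left(-105 + R\right)}$)
$-47111 + N{\left(G{\left(-4 \right)},-83 \right)} = -47111 + \frac{\frac{5 - -4}{-4} - 83}{9 \left(-105 + \frac{5 - -4}{-4}\right)} = -47111 + \frac{- \frac{5 + 4}{4} - 83}{9 \left(-105 - \frac{5 + 4}{4}\right)} = -47111 + \frac{\left(- \frac{1}{4}\right) 9 - 83}{9 \left(-105 - \frac{9}{4}\right)} = -47111 + \frac{- \frac{9}{4} - 83}{9 \left(-105 - \frac{9}{4}\right)} = -47111 + \frac{1}{9} \frac{1}{- \frac{429}{4}} \left(- \frac{341}{4}\right) = -47111 + \frac{1}{9} \left(- \frac{4}{429}\right) \left(- \frac{341}{4}\right) = -47111 + \frac{31}{351} = - \frac{16535930}{351}$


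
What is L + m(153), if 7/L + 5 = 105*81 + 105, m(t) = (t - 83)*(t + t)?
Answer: 184319107/8605 ≈ 21420.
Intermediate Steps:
m(t) = 2*t*(-83 + t) (m(t) = (-83 + t)*(2*t) = 2*t*(-83 + t))
L = 7/8605 (L = 7/(-5 + (105*81 + 105)) = 7/(-5 + (8505 + 105)) = 7/(-5 + 8610) = 7/8605 ≈ 0.00081348)
L + m(153) = 7/8605 + 2*153*(-83 + 153) = 7/8605 + 2*153*70 = 7/8605 + 21420 = 184319107/8605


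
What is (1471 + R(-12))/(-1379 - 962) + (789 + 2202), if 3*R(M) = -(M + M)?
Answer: 7000452/2341 ≈ 2990.4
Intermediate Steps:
R(M) = -2*M/3 (R(M) = (-(M + M))/3 = (-2*M)/3 = -2*M/3)
(1471 + R(-12))/(-1379 - 962) + (789 + 2202) = (1471 - 2/3*(-12))/(-1379 - 962) + (789 + 2202) = (1471 + 8)/(-2341) + 2991 = 1479*(-1/2341) + 2991 = -1479/2341 + 2991 = 7000452/2341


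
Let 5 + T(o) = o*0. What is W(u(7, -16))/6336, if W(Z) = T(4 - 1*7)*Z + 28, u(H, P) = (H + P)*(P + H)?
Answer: -377/6336 ≈ -0.059501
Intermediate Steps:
T(o) = -5 (T(o) = -5 + o*0 = -5 + 0 = -5)
u(H, P) = (H + P)² (u(H, P) = (H + P)*(H + P) = (H + P)²)
W(Z) = 28 - 5*Z (W(Z) = -5*Z + 28 = 28 - 5*Z)
W(u(7, -16))/6336 = (28 - 5*(7 - 16)²)/6336 = (28 - 5*(-9)²)*(1/6336) = (28 - 5*81)*(1/6336) = (28 - 405)*(1/6336) = -377*1/6336 = -377/6336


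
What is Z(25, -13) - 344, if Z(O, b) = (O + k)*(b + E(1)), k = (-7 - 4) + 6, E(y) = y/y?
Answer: -584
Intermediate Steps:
E(y) = 1
k = -5 (k = -11 + 6 = -5)
Z(O, b) = (1 + b)*(-5 + O) (Z(O, b) = (O - 5)*(b + 1) = (-5 + O)*(1 + b) = (1 + b)*(-5 + O))
Z(25, -13) - 344 = (-5 + 25 - 5*(-13) + 25*(-13)) - 344 = (-5 + 25 + 65 - 325) - 344 = -240 - 344 = -584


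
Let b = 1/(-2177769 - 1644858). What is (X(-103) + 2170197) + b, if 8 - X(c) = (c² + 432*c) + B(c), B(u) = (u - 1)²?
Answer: 8384076056051/3822627 ≈ 2.1933e+6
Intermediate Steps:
B(u) = (-1 + u)²
b = -1/3822627 (b = 1/(-3822627) = -1/3822627 ≈ -2.6160e-7)
X(c) = 8 - c² - (-1 + c)² - 432*c (X(c) = 8 - ((c² + 432*c) + (-1 + c)²) = 8 - (c² + (-1 + c)² + 432*c) = 8 + (-c² - (-1 + c)² - 432*c) = 8 - c² - (-1 + c)² - 432*c)
(X(-103) + 2170197) + b = ((7 - 430*(-103) - 2*(-103)²) + 2170197) - 1/3822627 = ((7 + 44290 - 2*10609) + 2170197) - 1/3822627 = ((7 + 44290 - 21218) + 2170197) - 1/3822627 = (23079 + 2170197) - 1/3822627 = 2193276 - 1/3822627 = 8384076056051/3822627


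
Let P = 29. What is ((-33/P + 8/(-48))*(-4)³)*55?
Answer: 399520/87 ≈ 4592.2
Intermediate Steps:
((-33/P + 8/(-48))*(-4)³)*55 = ((-33/29 + 8/(-48))*(-4)³)*55 = ((-33*1/29 + 8*(-1/48))*(-64))*55 = ((-33/29 - ⅙)*(-64))*55 = -227/174*(-64)*55 = (7264/87)*55 = 399520/87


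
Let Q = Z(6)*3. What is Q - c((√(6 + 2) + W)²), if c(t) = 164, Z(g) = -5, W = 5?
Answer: -179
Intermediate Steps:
Q = -15 (Q = -5*3 = -15)
Q - c((√(6 + 2) + W)²) = -15 - 1*164 = -15 - 164 = -179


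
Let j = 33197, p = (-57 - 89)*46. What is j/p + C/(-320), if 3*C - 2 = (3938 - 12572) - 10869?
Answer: 24774899/1611840 ≈ 15.371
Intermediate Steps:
C = -19501/3 (C = 2/3 + ((3938 - 12572) - 10869)/3 = 2/3 + (-8634 - 10869)/3 = 2/3 + (1/3)*(-19503) = 2/3 - 6501 = -19501/3 ≈ -6500.3)
p = -6716 (p = -146*46 = -6716)
j/p + C/(-320) = 33197/(-6716) - 19501/3/(-320) = 33197*(-1/6716) - 19501/3*(-1/320) = -33197/6716 + 19501/960 = 24774899/1611840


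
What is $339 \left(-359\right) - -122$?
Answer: $-121579$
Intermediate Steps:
$339 \left(-359\right) - -122 = -121701 + \left(-1 + 123\right) = -121701 + 122 = -121579$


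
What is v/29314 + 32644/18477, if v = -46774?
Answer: 46341509/270817389 ≈ 0.17112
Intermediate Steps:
v/29314 + 32644/18477 = -46774/29314 + 32644/18477 = -46774*1/29314 + 32644*(1/18477) = -23387/14657 + 32644/18477 = 46341509/270817389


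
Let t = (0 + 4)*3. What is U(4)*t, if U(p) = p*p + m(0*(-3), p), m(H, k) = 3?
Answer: 228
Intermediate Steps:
t = 12 (t = 4*3 = 12)
U(p) = 3 + p² (U(p) = p*p + 3 = p² + 3 = 3 + p²)
U(4)*t = (3 + 4²)*12 = (3 + 16)*12 = 19*12 = 228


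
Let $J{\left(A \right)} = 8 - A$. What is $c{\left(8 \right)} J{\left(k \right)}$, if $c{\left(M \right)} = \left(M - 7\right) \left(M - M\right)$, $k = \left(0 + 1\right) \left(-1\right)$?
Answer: $0$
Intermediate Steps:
$k = -1$ ($k = 1 \left(-1\right) = -1$)
$c{\left(M \right)} = 0$ ($c{\left(M \right)} = \left(-7 + M\right) 0 = 0$)
$c{\left(8 \right)} J{\left(k \right)} = 0 \left(8 - -1\right) = 0 \left(8 + 1\right) = 0 \cdot 9 = 0$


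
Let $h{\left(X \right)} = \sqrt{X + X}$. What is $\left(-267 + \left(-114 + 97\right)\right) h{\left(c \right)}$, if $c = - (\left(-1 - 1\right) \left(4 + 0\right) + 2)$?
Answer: $- 568 \sqrt{3} \approx -983.8$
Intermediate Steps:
$c = 6$ ($c = - (\left(-2\right) 4 + 2) = - (-8 + 2) = \left(-1\right) \left(-6\right) = 6$)
$h{\left(X \right)} = \sqrt{2} \sqrt{X}$ ($h{\left(X \right)} = \sqrt{2 X} = \sqrt{2} \sqrt{X}$)
$\left(-267 + \left(-114 + 97\right)\right) h{\left(c \right)} = \left(-267 + \left(-114 + 97\right)\right) \sqrt{2} \sqrt{6} = \left(-267 - 17\right) 2 \sqrt{3} = - 284 \cdot 2 \sqrt{3} = - 568 \sqrt{3}$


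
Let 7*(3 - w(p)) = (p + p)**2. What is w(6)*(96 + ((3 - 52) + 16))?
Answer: -1107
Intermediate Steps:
w(p) = 3 - 4*p**2/7 (w(p) = 3 - (p + p)**2/7 = 3 - 4*p**2/7)
w(6)*(96 + ((3 - 52) + 16)) = (3 - 4/7*6**2)*(96 + ((3 - 52) + 16)) = (3 - 4/7*36)*(96 + (-49 + 16)) = (3 - 144/7)*(96 - 33) = -123/7*63 = -1107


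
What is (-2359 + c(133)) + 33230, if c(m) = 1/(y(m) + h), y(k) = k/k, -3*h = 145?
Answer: 4383679/142 ≈ 30871.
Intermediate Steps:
h = -145/3 (h = -⅓*145 = -145/3 ≈ -48.333)
y(k) = 1
c(m) = -3/142 (c(m) = 1/(1 - 145/3) = 1/(-142/3) = -3/142)
(-2359 + c(133)) + 33230 = (-2359 - 3/142) + 33230 = -334981/142 + 33230 = 4383679/142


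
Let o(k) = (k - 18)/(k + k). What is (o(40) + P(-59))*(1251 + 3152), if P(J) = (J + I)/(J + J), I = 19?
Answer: 6379947/2360 ≈ 2703.4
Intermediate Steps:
o(k) = (-18 + k)/(2*k) (o(k) = (-18 + k)/((2*k)) = (-18 + k)*(1/(2*k)) = (-18 + k)/(2*k))
P(J) = (19 + J)/(2*J) (P(J) = (J + 19)/(J + J) = (19 + J)/((2*J)) = (19 + J)*(1/(2*J)) = (19 + J)/(2*J))
(o(40) + P(-59))*(1251 + 3152) = ((1/2)*(-18 + 40)/40 + (1/2)*(19 - 59)/(-59))*(1251 + 3152) = ((1/2)*(1/40)*22 + (1/2)*(-1/59)*(-40))*4403 = (11/40 + 20/59)*4403 = (1449/2360)*4403 = 6379947/2360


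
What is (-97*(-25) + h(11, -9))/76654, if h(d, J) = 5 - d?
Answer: 2419/76654 ≈ 0.031557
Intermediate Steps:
(-97*(-25) + h(11, -9))/76654 = (-97*(-25) + (5 - 1*11))/76654 = (2425 + (5 - 11))*(1/76654) = (2425 - 6)*(1/76654) = 2419*(1/76654) = 2419/76654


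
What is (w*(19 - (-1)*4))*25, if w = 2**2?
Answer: 2300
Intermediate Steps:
w = 4
(w*(19 - (-1)*4))*25 = (4*(19 - (-1)*4))*25 = (4*(19 - 1*(-4)))*25 = (4*(19 + 4))*25 = (4*23)*25 = 92*25 = 2300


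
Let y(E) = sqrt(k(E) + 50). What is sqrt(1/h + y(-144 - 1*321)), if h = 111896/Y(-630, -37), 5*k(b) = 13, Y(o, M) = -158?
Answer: sqrt(-27624325 + 3912723380*sqrt(1315))/139870 ≈ 2.6928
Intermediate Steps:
k(b) = 13/5 (k(b) = (1/5)*13 = 13/5)
h = -55948/79 (h = 111896/(-158) = 111896*(-1/158) = -55948/79 ≈ -708.20)
y(E) = sqrt(1315)/5 (y(E) = sqrt(13/5 + 50) = sqrt(263/5) = sqrt(1315)/5)
sqrt(1/h + y(-144 - 1*321)) = sqrt(1/(-55948/79) + sqrt(1315)/5) = sqrt(-79/55948 + sqrt(1315)/5)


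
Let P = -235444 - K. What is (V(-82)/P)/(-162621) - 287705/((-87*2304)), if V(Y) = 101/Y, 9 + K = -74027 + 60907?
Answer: 15794755072336813/11004421420604160 ≈ 1.4353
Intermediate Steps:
K = -13129 (K = -9 + (-74027 + 60907) = -9 - 13120 = -13129)
P = -222315 (P = -235444 - 1*(-13129) = -235444 + 13129 = -222315)
(V(-82)/P)/(-162621) - 287705/((-87*2304)) = ((101/(-82))/(-222315))/(-162621) - 287705/((-87*2304)) = ((101*(-1/82))*(-1/222315))*(-1/162621) - 287705/(-200448) = -101/82*(-1/222315)*(-1/162621) - 287705*(-1/200448) = (101/18229830)*(-1/162621) + 287705/200448 = -101/2964553184430 + 287705/200448 = 15794755072336813/11004421420604160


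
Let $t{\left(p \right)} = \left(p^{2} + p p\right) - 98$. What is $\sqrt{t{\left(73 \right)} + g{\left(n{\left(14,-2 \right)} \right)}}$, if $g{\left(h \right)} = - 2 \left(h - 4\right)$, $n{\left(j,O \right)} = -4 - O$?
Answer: $2 \sqrt{2643} \approx 102.82$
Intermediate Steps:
$t{\left(p \right)} = -98 + 2 p^{2}$ ($t{\left(p \right)} = \left(p^{2} + p^{2}\right) - 98 = 2 p^{2} - 98 = -98 + 2 p^{2}$)
$g{\left(h \right)} = 8 - 2 h$ ($g{\left(h \right)} = - 2 \left(-4 + h\right) = 8 - 2 h$)
$\sqrt{t{\left(73 \right)} + g{\left(n{\left(14,-2 \right)} \right)}} = \sqrt{\left(-98 + 2 \cdot 73^{2}\right) + \left(8 - 2 \left(-4 - -2\right)\right)} = \sqrt{\left(-98 + 2 \cdot 5329\right) + \left(8 - 2 \left(-4 + 2\right)\right)} = \sqrt{\left(-98 + 10658\right) + \left(8 - -4\right)} = \sqrt{10560 + \left(8 + 4\right)} = \sqrt{10560 + 12} = \sqrt{10572} = 2 \sqrt{2643}$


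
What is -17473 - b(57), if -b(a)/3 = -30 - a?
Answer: -17734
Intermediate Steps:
b(a) = 90 + 3*a (b(a) = -3*(-30 - a) = 90 + 3*a)
-17473 - b(57) = -17473 - (90 + 3*57) = -17473 - (90 + 171) = -17473 - 1*261 = -17473 - 261 = -17734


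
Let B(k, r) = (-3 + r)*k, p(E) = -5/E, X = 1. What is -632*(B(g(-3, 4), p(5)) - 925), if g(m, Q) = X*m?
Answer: 577016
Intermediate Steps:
g(m, Q) = m (g(m, Q) = 1*m = m)
B(k, r) = k*(-3 + r)
-632*(B(g(-3, 4), p(5)) - 925) = -632*(-3*(-3 - 5/5) - 925) = -632*(-3*(-3 - 5*⅕) - 925) = -632*(-3*(-3 - 1) - 925) = -632*(-3*(-4) - 925) = -632*(12 - 925) = -632*(-913) = 577016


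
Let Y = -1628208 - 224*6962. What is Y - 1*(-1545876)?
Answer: -1641820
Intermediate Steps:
Y = -3187696 (Y = -1628208 - 1*1559488 = -1628208 - 1559488 = -3187696)
Y - 1*(-1545876) = -3187696 - 1*(-1545876) = -3187696 + 1545876 = -1641820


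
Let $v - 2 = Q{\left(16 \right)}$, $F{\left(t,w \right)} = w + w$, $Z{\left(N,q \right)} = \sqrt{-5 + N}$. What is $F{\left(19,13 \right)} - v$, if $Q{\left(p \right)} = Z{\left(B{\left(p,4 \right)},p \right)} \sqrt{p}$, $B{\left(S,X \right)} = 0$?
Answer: $24 - 4 i \sqrt{5} \approx 24.0 - 8.9443 i$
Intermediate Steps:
$F{\left(t,w \right)} = 2 w$
$Q{\left(p \right)} = i \sqrt{5} \sqrt{p}$ ($Q{\left(p \right)} = \sqrt{-5 + 0} \sqrt{p} = \sqrt{-5} \sqrt{p} = i \sqrt{5} \sqrt{p}$)
$v = 2 + 4 i \sqrt{5}$ ($v = 2 + i \sqrt{5} \sqrt{16} = 2 + i \sqrt{5} \cdot 4 = 2 + 4 i \sqrt{5} \approx 2.0 + 8.9443 i$)
$F{\left(19,13 \right)} - v = 2 \cdot 13 - \left(2 + 4 i \sqrt{5}\right) = 26 - \left(2 + 4 i \sqrt{5}\right) = 24 - 4 i \sqrt{5}$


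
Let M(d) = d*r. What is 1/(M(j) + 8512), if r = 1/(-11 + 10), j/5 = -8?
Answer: 1/8552 ≈ 0.00011693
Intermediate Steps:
j = -40 (j = 5*(-8) = -40)
r = -1 (r = 1/(-1) = -1)
M(d) = -d (M(d) = d*(-1) = -d)
1/(M(j) + 8512) = 1/(-1*(-40) + 8512) = 1/(40 + 8512) = 1/8552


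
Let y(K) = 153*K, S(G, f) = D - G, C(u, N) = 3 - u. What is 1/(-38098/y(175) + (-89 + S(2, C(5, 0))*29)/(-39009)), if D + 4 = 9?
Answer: -348155325/495370444 ≈ -0.70282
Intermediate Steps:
D = 5 (D = -4 + 9 = 5)
S(G, f) = 5 - G
1/(-38098/y(175) + (-89 + S(2, C(5, 0))*29)/(-39009)) = 1/(-38098/(153*175) + (-89 + (5 - 1*2)*29)/(-39009)) = 1/(-38098/26775 + (-89 + (5 - 2)*29)*(-1/39009)) = 1/(-38098*1/26775 + (-89 + 3*29)*(-1/39009)) = 1/(-38098/26775 + (-89 + 87)*(-1/39009)) = 1/(-38098/26775 - 2*(-1/39009)) = 1/(-38098/26775 + 2/39009) = 1/(-495370444/348155325) = -348155325/495370444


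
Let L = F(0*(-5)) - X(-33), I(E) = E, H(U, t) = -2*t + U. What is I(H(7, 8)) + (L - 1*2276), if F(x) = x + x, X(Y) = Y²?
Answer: -3374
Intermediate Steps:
H(U, t) = U - 2*t
F(x) = 2*x
L = -1089 (L = 2*(0*(-5)) - 1*(-33)² = 2*0 - 1*1089 = 0 - 1089 = -1089)
I(H(7, 8)) + (L - 1*2276) = (7 - 2*8) + (-1089 - 1*2276) = (7 - 16) + (-1089 - 2276) = -9 - 3365 = -3374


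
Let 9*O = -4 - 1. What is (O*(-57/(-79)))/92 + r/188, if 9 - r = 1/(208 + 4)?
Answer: 9448477/217255056 ≈ 0.043490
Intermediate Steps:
r = 1907/212 (r = 9 - 1/(208 + 4) = 9 - 1/212 = 1907/212 ≈ 8.9953)
O = -5/9 (O = (-4 - 1)/9 = (⅑)*(-5) = -5/9 ≈ -0.55556)
(O*(-57/(-79)))/92 + r/188 = -(-95)/(3*(-79))/92 + (1907/212)/188 = -(-95)*(-1)/(3*79)*(1/92) + (1907/212)*(1/188) = -5/9*57/79*(1/92) + 1907/39856 = -95/237*1/92 + 1907/39856 = -95/21804 + 1907/39856 = 9448477/217255056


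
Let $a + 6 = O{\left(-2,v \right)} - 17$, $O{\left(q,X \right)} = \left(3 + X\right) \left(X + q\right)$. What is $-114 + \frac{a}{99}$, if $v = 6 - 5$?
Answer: $- \frac{1257}{11} \approx -114.27$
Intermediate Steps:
$v = 1$
$a = -27$ ($a = -6 + \left(\left(1^{2} + 3 \cdot 1 + 3 \left(-2\right) + 1 \left(-2\right)\right) - 17\right) = -6 + \left(\left(1 + 3 - 6 - 2\right) - 17\right) = -6 - 21 = -27$)
$-114 + \frac{a}{99} = -114 - \frac{27}{99} = -114 - \frac{3}{11} = - \frac{1257}{11}$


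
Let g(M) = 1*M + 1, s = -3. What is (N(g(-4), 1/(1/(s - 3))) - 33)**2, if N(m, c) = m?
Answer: 1296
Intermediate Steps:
g(M) = 1 + M (g(M) = M + 1 = 1 + M)
(N(g(-4), 1/(1/(s - 3))) - 33)**2 = ((1 - 4) - 33)**2 = (-3 - 33)**2 = (-36)**2 = 1296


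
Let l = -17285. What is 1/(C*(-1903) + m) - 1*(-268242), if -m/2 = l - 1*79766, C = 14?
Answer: 44919805321/167460 ≈ 2.6824e+5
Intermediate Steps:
m = 194102 (m = -2*(-17285 - 1*79766) = -2*(-17285 - 79766) = -2*(-97051) = 194102)
1/(C*(-1903) + m) - 1*(-268242) = 1/(14*(-1903) + 194102) - 1*(-268242) = 1/(-26642 + 194102) + 268242 = 1/167460 + 268242 = 44919805321/167460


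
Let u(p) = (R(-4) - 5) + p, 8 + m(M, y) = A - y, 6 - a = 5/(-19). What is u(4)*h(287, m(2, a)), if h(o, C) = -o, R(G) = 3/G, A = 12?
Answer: 2009/4 ≈ 502.25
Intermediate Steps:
a = 119/19 (a = 6 - 5/(-19) = 6 - 5*(-1)/19 = 6 - 1*(-5/19) = 6 + 5/19 = 119/19 ≈ 6.2632)
m(M, y) = 4 - y (m(M, y) = -8 + (12 - y) = 4 - y)
u(p) = -23/4 + p (u(p) = (3/(-4) - 5) + p = (3*(-1/4) - 5) + p = (-3/4 - 5) + p = -23/4 + p)
u(4)*h(287, m(2, a)) = (-23/4 + 4)*(-1*287) = -7/4*(-287) = 2009/4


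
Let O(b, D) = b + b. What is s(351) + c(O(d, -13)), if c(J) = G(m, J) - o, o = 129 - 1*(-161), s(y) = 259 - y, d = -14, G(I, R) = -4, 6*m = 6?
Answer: -386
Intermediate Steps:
m = 1 (m = (⅙)*6 = 1)
O(b, D) = 2*b
o = 290 (o = 129 + 161 = 290)
c(J) = -294 (c(J) = -4 - 1*290 = -4 - 290 = -294)
s(351) + c(O(d, -13)) = (259 - 1*351) - 294 = (259 - 351) - 294 = -92 - 294 = -386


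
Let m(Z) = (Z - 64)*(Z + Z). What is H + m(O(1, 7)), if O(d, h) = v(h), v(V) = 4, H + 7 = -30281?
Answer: -30768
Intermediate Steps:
H = -30288 (H = -7 - 30281 = -30288)
O(d, h) = 4
m(Z) = 2*Z*(-64 + Z) (m(Z) = (-64 + Z)*(2*Z) = 2*Z*(-64 + Z))
H + m(O(1, 7)) = -30288 + 2*4*(-64 + 4) = -30288 + 2*4*(-60) = -30288 - 480 = -30768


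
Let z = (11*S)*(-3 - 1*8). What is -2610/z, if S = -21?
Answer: -870/847 ≈ -1.0272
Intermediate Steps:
z = 2541 (z = (11*(-21))*(-3 - 1*8) = -231*(-3 - 8) = -231*(-11) = 2541)
-2610/z = -2610/2541 = -2610*1/2541 = -870/847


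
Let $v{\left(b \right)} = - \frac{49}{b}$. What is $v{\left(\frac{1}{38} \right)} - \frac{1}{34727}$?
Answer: $- \frac{64661675}{34727} \approx -1862.0$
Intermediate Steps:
$v{\left(\frac{1}{38} \right)} - \frac{1}{34727} = - \frac{49}{\frac{1}{38}} - \frac{1}{34727} = - 49 \frac{1}{\frac{1}{38}} - \frac{1}{34727} = \left(-49\right) 38 - \frac{1}{34727} = -1862 - \frac{1}{34727} = - \frac{64661675}{34727}$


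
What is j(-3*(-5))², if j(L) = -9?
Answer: 81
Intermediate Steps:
j(-3*(-5))² = (-9)² = 81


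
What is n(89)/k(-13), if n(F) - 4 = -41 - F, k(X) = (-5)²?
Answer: -126/25 ≈ -5.0400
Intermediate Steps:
k(X) = 25
n(F) = -37 - F (n(F) = 4 + (-41 - F) = -37 - F)
n(89)/k(-13) = (-37 - 1*89)/25 = (-37 - 89)*(1/25) = -126*1/25 = -126/25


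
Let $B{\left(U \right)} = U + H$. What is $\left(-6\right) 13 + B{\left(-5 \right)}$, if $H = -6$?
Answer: $-89$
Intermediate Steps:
$B{\left(U \right)} = -6 + U$ ($B{\left(U \right)} = U - 6 = -6 + U$)
$\left(-6\right) 13 + B{\left(-5 \right)} = \left(-6\right) 13 - 11 = -78 - 11 = -89$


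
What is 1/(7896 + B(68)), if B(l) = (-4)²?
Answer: 1/7912 ≈ 0.00012639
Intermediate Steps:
B(l) = 16
1/(7896 + B(68)) = 1/(7896 + 16) = 1/7912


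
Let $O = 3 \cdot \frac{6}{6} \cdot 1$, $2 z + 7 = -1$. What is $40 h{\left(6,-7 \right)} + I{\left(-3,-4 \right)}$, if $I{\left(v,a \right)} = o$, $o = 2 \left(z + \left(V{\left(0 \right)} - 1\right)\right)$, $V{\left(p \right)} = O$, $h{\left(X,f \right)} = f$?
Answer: $-284$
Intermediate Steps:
$z = -4$ ($z = - \frac{7}{2} + \frac{1}{2} \left(-1\right) = - \frac{7}{2} - \frac{1}{2} = -4$)
$O = 3$ ($O = 3 \cdot 6 \cdot \frac{1}{6} \cdot 1 = 3 \cdot 1 \cdot 1 = 3 \cdot 1 = 3$)
$V{\left(p \right)} = 3$
$o = -4$ ($o = 2 \left(-4 + \left(3 - 1\right)\right) = 2 \left(-4 + 2\right) = 2 \left(-2\right) = -4$)
$I{\left(v,a \right)} = -4$
$40 h{\left(6,-7 \right)} + I{\left(-3,-4 \right)} = 40 \left(-7\right) - 4 = -280 - 4 = -284$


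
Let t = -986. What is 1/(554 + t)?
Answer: -1/432 ≈ -0.0023148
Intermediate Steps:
1/(554 + t) = 1/(554 - 986) = 1/(-432) = -1/432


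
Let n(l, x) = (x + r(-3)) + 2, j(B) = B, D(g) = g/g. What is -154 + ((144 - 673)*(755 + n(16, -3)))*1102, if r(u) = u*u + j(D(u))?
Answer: -445380066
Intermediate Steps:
D(g) = 1
r(u) = 1 + u² (r(u) = u*u + 1 = u² + 1 = 1 + u²)
n(l, x) = 12 + x (n(l, x) = (x + (1 + (-3)²)) + 2 = (x + (1 + 9)) + 2 = (x + 10) + 2 = (10 + x) + 2 = 12 + x)
-154 + ((144 - 673)*(755 + n(16, -3)))*1102 = -154 + ((144 - 673)*(755 + (12 - 3)))*1102 = -154 - 529*(755 + 9)*1102 = -154 - 529*764*1102 = -154 - 404156*1102 = -154 - 445379912 = -445380066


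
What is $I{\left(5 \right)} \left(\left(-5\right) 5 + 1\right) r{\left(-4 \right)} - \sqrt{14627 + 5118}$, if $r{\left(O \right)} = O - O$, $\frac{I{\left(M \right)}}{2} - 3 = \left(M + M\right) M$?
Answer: $- \sqrt{19745} \approx -140.52$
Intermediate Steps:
$I{\left(M \right)} = 6 + 4 M^{2}$ ($I{\left(M \right)} = 6 + 2 \left(M + M\right) M = 6 + 2 \cdot 2 M M = 6 + 2 \cdot 2 M^{2} = 6 + 4 M^{2}$)
$r{\left(O \right)} = 0$
$I{\left(5 \right)} \left(\left(-5\right) 5 + 1\right) r{\left(-4 \right)} - \sqrt{14627 + 5118} = \left(6 + 4 \cdot 5^{2}\right) \left(\left(-5\right) 5 + 1\right) 0 - \sqrt{14627 + 5118} = \left(6 + 4 \cdot 25\right) \left(-25 + 1\right) 0 - \sqrt{19745} = \left(6 + 100\right) \left(-24\right) 0 - \sqrt{19745} = 106 \left(-24\right) 0 - \sqrt{19745} = \left(-2544\right) 0 - \sqrt{19745} = 0 - \sqrt{19745} = - \sqrt{19745}$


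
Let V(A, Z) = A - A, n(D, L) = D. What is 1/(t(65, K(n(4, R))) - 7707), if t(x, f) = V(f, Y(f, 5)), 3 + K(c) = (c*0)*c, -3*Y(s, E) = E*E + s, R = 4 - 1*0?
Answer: -1/7707 ≈ -0.00012975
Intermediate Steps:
R = 4 (R = 4 + 0 = 4)
Y(s, E) = -s/3 - E**2/3 (Y(s, E) = -(E*E + s)/3 = -(E**2 + s)/3 = -(s + E**2)/3 = -s/3 - E**2/3)
K(c) = -3 (K(c) = -3 + (c*0)*c = -3 + 0*c = -3 + 0 = -3)
V(A, Z) = 0
t(x, f) = 0
1/(t(65, K(n(4, R))) - 7707) = 1/(0 - 7707) = 1/(-7707) = -1/7707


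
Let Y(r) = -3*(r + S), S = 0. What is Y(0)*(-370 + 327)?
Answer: 0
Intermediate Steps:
Y(r) = -3*r (Y(r) = -3*(r + 0) = -3*r)
Y(0)*(-370 + 327) = (-3*0)*(-370 + 327) = 0*(-43) = 0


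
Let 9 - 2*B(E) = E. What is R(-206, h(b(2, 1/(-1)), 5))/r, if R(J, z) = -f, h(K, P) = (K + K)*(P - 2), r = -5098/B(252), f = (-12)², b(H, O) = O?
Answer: -8748/2549 ≈ -3.4319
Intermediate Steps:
B(E) = 9/2 - E/2
f = 144
r = 10196/243 (r = -5098/(9/2 - ½*252) = -5098/(9/2 - 126) = -5098/(-243/2) = -5098*(-2/243) = 10196/243 ≈ 41.959)
h(K, P) = 2*K*(-2 + P) (h(K, P) = (2*K)*(-2 + P) = 2*K*(-2 + P))
R(J, z) = -144 (R(J, z) = -1*144 = -144)
R(-206, h(b(2, 1/(-1)), 5))/r = -144/10196/243 = -144*243/10196 = -8748/2549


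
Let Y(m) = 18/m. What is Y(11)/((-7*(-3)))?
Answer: 6/77 ≈ 0.077922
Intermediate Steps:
Y(11)/((-7*(-3))) = (18/11)/((-7*(-3))) = (18*(1/11))/21 = (18/11)*(1/21) = 6/77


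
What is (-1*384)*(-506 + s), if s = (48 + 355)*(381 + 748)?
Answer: -174520704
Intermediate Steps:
s = 454987 (s = 403*1129 = 454987)
(-1*384)*(-506 + s) = (-1*384)*(-506 + 454987) = -384*454481 = -174520704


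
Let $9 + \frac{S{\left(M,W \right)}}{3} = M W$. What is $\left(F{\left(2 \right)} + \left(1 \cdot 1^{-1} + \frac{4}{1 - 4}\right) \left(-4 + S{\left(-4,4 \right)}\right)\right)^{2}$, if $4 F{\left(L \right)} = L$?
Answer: $\frac{25921}{36} \approx 720.03$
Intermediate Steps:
$F{\left(L \right)} = \frac{L}{4}$
$S{\left(M,W \right)} = -27 + 3 M W$
$\left(F{\left(2 \right)} + \left(1 \cdot 1^{-1} + \frac{4}{1 - 4}\right) \left(-4 + S{\left(-4,4 \right)}\right)\right)^{2} = \left(\frac{1}{4} \cdot 2 + \left(1 \cdot 1^{-1} + \frac{4}{1 - 4}\right) \left(-4 + \left(-27 + 3 \left(-4\right) 4\right)\right)\right)^{2} = \left(\frac{1}{2} + \left(1 \cdot 1 + \frac{4}{1 - 4}\right) \left(-4 - 75\right)\right)^{2} = \left(\frac{1}{2} + \left(1 + \frac{4}{-3}\right) \left(-4 - 75\right)\right)^{2} = \left(\frac{1}{2} + \left(1 + 4 \left(- \frac{1}{3}\right)\right) \left(-79\right)\right)^{2} = \left(\frac{1}{2} + \left(1 - \frac{4}{3}\right) \left(-79\right)\right)^{2} = \left(\frac{1}{2} - - \frac{79}{3}\right)^{2} = \left(\frac{1}{2} + \frac{79}{3}\right)^{2} = \left(\frac{161}{6}\right)^{2} = \frac{25921}{36}$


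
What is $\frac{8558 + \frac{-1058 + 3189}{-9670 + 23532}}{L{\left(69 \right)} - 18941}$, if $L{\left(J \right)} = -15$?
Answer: $- \frac{118633127}{262768072} \approx -0.45147$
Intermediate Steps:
$\frac{8558 + \frac{-1058 + 3189}{-9670 + 23532}}{L{\left(69 \right)} - 18941} = \frac{8558 + \frac{-1058 + 3189}{-9670 + 23532}}{-15 - 18941} = \frac{8558 + \frac{2131}{13862}}{-18956} = \left(8558 + 2131 \cdot \frac{1}{13862}\right) \left(- \frac{1}{18956}\right) = \left(8558 + \frac{2131}{13862}\right) \left(- \frac{1}{18956}\right) = \frac{118633127}{13862} \left(- \frac{1}{18956}\right) = - \frac{118633127}{262768072}$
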